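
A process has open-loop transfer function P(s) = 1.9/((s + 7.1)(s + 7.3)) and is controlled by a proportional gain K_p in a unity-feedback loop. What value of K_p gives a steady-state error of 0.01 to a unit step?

The loop is type 0, so e_ss(step) = 1/(1 + K_pos) with K_pos = K_p·P(0).
P(0) = 0.03666. Require 1/(1 + K_p·0.03666) = 0.01, so 1 + 0.03666·K_p = 100.
K_p = (100 − 1)/0.03666 = 2700.

K_p = 2700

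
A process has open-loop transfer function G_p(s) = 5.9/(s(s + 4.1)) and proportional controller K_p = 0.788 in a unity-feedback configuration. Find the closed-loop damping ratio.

The closed-loop denominator is s(s+4.1) + 0.788·5.9 = s² + 4.1s + 4.649.
Matching s² + 2ζω_n s + ω_n²: ω_n = √4.649 = 2.156 rad/s and 2ζω_n = 4.1, so ζ = 4.1/(2·2.156) = 0.951.

ζ = 0.951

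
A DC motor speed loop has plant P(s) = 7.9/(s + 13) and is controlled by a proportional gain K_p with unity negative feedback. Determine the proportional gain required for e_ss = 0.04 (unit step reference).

K_p = 39.5

Steady-state error for a unit step on this type-0 loop is 1/(1 + K_p·P(0)).
P(0) = 0.6077. Require 1/(1 + K_p·0.6077) = 0.04, so 1 + 0.6077·K_p = 25.
K_p = (25 − 1)/0.6077 = 39.5.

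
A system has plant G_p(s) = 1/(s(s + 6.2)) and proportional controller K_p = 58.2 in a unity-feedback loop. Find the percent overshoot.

24.7%

From 1 + K_pG_p(s) = 0: s² + 6.2s + 58.2 = 0 ⇒ ω_n = 7.629, ζ = 0.4063.
%OS = 100·exp(−πζ/√(1−ζ²)) = 100·exp(−π·0.4063/√0.8349) = 24.7%.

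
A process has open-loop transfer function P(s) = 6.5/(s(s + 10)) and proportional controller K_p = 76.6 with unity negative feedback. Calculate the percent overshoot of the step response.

The closed-loop denominator s² + 10s + 497.9 gives ω_n = √497.9 = 22.31 and ζ = 10/(2ω_n) = 0.2241.
%OS = 100·exp(−πζ/√(1−ζ²)) = 100·exp(−π·0.2241/√0.9498) = 48.6%.

48.6%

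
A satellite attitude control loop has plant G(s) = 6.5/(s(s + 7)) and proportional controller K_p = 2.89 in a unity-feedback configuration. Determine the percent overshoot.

The closed-loop denominator s² + 7s + 18.79 gives ω_n = √18.79 = 4.334 and ζ = 7/(2ω_n) = 0.8075.
%OS = 100·exp(−πζ/√(1−ζ²)) = 100·exp(−π·0.8075/√0.3479) = 1.36%.

1.36%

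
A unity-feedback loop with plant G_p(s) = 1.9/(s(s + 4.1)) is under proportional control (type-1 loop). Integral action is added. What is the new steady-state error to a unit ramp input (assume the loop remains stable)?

0

The integrator raises the loop to type 2, so K_v → ∞ and e_ss to a ramp is zero.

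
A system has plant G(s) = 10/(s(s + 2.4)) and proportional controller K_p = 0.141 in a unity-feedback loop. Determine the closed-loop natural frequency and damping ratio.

ω_n = 1.19 rad/s, ζ = 1.01

The closed-loop denominator is s(s+2.4) + 0.141·10 = s² + 2.4s + 1.41.
Matching s² + 2ζω_n s + ω_n²: ω_n = √1.41 = 1.187 rad/s and 2ζω_n = 2.4, so ζ = 2.4/(2·1.187) = 1.01.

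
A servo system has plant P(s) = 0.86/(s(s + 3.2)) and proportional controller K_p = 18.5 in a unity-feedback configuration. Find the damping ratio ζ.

1 + K_p·P(s) = 0 gives s² + 3.2s + 15.91 = 0.
So ω_n² = 15.91 ⇒ ω_n = 3.989 rad/s, and ζ = 3.2/(2ω_n) = 0.401.

ζ = 0.401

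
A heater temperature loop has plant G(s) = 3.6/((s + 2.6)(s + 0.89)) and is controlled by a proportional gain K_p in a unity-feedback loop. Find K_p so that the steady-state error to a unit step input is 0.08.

Steady-state error for a unit step on this type-0 loop is 1/(1 + K_p·G(0)).
G(0) = 1.556. Require 1/(1 + K_p·1.556) = 0.08, so 1 + 1.556·K_p = 12.5.
K_p = (12.5 − 1)/1.556 = 7.39.

K_p = 7.39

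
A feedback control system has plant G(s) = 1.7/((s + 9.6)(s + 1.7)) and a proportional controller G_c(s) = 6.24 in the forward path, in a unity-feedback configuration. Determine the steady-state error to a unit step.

The loop is type 0. Static position error constant K_pos = G_c(0)·G(0) = 6.24·0.1042 = 0.65.
Steady-state error to a unit step: e_ss = 1/(1+K_pos) = 1/1.65 = 0.606.

0.606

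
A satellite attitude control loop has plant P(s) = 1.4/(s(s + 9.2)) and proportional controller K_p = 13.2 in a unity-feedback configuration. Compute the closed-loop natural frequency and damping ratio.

ω_n = 4.3 rad/s, ζ = 1.07

With unity feedback the closed-loop characteristic equation is s² + 9.2s + 13.2·1.4 = s² + 9.2s + 18.48 = 0.
So ω_n² = 18.48 ⇒ ω_n = 4.299 rad/s, and ζ = 9.2/(2ω_n) = 1.07.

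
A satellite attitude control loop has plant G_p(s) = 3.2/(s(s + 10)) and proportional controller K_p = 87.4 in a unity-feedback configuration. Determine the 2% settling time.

From 1 + K_pG_p(s) = 0: s² + 10s + 279.7 = 0 ⇒ ω_n = 16.72, ζ = 0.299.
2% settling time T_s ≈ 4/(ζω_n) = 4/5 = 0.8 s.

T_s ≈ 0.8 s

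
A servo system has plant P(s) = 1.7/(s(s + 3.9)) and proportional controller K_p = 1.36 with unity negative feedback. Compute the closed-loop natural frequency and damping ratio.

ω_n = 1.52 rad/s, ζ = 1.28

1 + K_p·P(s) = 0 gives s² + 3.9s + 2.312 = 0.
So ω_n² = 2.312 ⇒ ω_n = 1.521 rad/s, and ζ = 3.9/(2ω_n) = 1.28.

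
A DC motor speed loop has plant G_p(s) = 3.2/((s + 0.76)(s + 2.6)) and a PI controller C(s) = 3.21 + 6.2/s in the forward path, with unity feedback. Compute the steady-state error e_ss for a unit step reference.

0

The open loop C(s)G_p(s) has a pole at the origin (type 1), so the static position error constant is infinite and e_ss = 1/(1+∞) = 0.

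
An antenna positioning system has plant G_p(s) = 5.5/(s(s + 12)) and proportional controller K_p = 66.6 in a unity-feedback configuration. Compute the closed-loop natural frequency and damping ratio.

ω_n = 19.1 rad/s, ζ = 0.313

1 + K_p·G_p(s) = 0 gives s² + 12s + 366.3 = 0.
So ω_n² = 366.3 ⇒ ω_n = 19.14 rad/s, and ζ = 12/(2ω_n) = 0.313.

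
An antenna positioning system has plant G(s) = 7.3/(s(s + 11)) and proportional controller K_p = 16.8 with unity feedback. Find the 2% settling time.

From 1 + K_pG(s) = 0: s² + 11s + 122.6 = 0 ⇒ ω_n = 11.07, ζ = 0.4966.
2% settling time T_s ≈ 4/(ζω_n) = 4/5.5 = 0.727 s.

T_s ≈ 0.727 s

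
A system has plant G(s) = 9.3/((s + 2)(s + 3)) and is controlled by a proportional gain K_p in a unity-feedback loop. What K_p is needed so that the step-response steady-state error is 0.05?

For a type-0 loop with proportional control, e_ss = 1/(1 + K_p·G(0)).
G(0) = 1.55. Require 1/(1 + K_p·1.55) = 0.05, so 1 + 1.55·K_p = 20.
K_p = (20 − 1)/1.55 = 12.3.

K_p = 12.3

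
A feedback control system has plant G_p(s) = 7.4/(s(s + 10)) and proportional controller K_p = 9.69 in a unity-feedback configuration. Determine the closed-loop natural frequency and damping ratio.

ω_n = 8.47 rad/s, ζ = 0.59

With unity feedback the closed-loop characteristic equation is s² + 10s + 9.69·7.4 = s² + 10s + 71.71 = 0.
Matching s² + 2ζω_n s + ω_n²: ω_n = √71.71 = 8.468 rad/s and 2ζω_n = 10, so ζ = 10/(2·8.468) = 0.59.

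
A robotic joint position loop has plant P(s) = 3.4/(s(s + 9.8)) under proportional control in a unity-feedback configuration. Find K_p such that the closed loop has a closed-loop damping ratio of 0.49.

Closed-loop characteristic equation: s² + 9.8s + K_p·3.4 = 0.
So ω_n = √(3.4K_p) and 2ζω_n = 9.8, giving ζ = 9.8/(2√(3.4K_p)).
Setting ζ = 0.49: √(3.4K_p) = 9.8/(2·0.49) = 10, so K_p = 100/3.4 = 29.4.

K_p = 29.4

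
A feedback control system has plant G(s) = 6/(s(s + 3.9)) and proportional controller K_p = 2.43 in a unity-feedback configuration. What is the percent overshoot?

From 1 + K_pG(s) = 0: s² + 3.9s + 14.58 = 0 ⇒ ω_n = 3.818, ζ = 0.5107.
%OS = 100·exp(−πζ/√(1−ζ²)) = 100·exp(−π·0.5107/√0.7392) = 15.5%.

15.5%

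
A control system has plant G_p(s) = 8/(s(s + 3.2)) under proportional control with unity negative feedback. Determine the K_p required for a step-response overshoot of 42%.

From %OS = 100·exp(−πζ/√(1−ζ²)) = 42%, ζ = −ln(0.42)/√(π²+ln²(0.42)) = 0.2662.
Characteristic equation s² + 3.2s + 8K_p = 0 gives ζ = 3.2/(2√(8K_p)).
Setting ζ = 0.2662: √(8K_p) = 3.2/(2·0.2662) = 6.011, so K_p = 36.13/8 = 4.52.

K_p = 4.52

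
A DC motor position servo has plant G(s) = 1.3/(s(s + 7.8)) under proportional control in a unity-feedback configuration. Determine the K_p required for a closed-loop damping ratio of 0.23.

Closed-loop characteristic equation: s² + 7.8s + K_p·1.3 = 0.
So ω_n = √(1.3K_p) and 2ζω_n = 7.8, giving ζ = 7.8/(2√(1.3K_p)).
Setting ζ = 0.23: √(1.3K_p) = 7.8/(2·0.23) = 16.96, so K_p = 287.5/1.3 = 221.

K_p = 221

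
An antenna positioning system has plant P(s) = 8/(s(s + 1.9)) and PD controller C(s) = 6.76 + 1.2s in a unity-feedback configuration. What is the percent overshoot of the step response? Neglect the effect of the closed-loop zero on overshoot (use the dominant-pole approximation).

1.94%

Forward path: (6.76 + 1.2s)·8/(s(s+1.9)). The closed-loop characteristic equation is s² + (1.9 + 8·1.2)s + 8·6.76 = 0.
That is s² + 11.5s + 54.08 = 0, so ω_n = 7.354 rad/s and ζ = 11.5/(2·7.354) = 0.7819.
%OS = 100·exp(−πζ/√(1−ζ²)) = 1.94%.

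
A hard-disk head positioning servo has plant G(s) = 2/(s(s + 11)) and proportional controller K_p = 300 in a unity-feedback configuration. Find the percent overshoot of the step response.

48.5%

The closed-loop denominator s² + 11s + 600 gives ω_n = √600 = 24.49 and ζ = 11/(2ω_n) = 0.2245.
%OS = 100·exp(−πζ/√(1−ζ²)) = 100·exp(−π·0.2245/√0.9496) = 48.5%.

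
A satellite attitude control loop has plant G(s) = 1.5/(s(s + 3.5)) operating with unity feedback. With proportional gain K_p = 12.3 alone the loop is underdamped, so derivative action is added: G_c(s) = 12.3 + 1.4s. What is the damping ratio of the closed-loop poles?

Forward path: (12.3 + 1.4s)·1.5/(s(s+3.5)). The closed-loop characteristic equation is s² + (3.5 + 1.5·1.4)s + 1.5·12.3 = 0.
That is s² + 5.6s + 18.45 = 0, so ω_n = 4.295 rad/s and ζ = 5.6/(2·4.295) = 0.6519.

ζ = 0.652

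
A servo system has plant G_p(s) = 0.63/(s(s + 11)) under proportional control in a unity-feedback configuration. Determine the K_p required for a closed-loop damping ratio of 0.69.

Closed-loop characteristic equation: s² + 11s + K_p·0.63 = 0.
So ω_n = √(0.63K_p) and 2ζω_n = 11, giving ζ = 11/(2√(0.63K_p)).
Setting ζ = 0.69: √(0.63K_p) = 11/(2·0.69) = 7.971, so K_p = 63.54/0.63 = 101.

K_p = 101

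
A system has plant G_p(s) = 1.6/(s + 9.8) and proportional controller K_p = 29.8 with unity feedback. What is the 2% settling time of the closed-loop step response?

T_s ≈ 0.0696 s

Closed-loop transfer function: T(s) = K_p·G_p(s)/(1 + K_p·G_p(s)) = 47.68/(s + 9.8 + 47.68) = 47.68/(s + 57.48).
Time constant τ = 1/57.48 = 0.0174 s, so the 2% settling time is about 4τ = 0.0696 s.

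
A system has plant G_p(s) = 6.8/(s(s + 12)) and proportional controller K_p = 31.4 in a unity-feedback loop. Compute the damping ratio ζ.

ζ = 0.411

With unity feedback the closed-loop characteristic equation is s² + 12s + 31.4·6.8 = s² + 12s + 213.5 = 0.
Matching s² + 2ζω_n s + ω_n²: ω_n = √213.5 = 14.61 rad/s and 2ζω_n = 12, so ζ = 12/(2·14.61) = 0.411.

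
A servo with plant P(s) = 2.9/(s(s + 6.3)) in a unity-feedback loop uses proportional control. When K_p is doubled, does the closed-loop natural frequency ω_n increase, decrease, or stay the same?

ω_n = √(2.9·K_p), which grows with K_p.

increase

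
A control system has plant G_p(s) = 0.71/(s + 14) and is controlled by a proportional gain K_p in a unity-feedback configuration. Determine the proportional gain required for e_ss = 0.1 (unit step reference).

For a type-0 loop with proportional control, e_ss = 1/(1 + K_p·G_p(0)).
G_p(0) = 0.05071. Require 1/(1 + K_p·0.05071) = 0.1, so 1 + 0.05071·K_p = 10.
K_p = (10 − 1)/0.05071 = 177.

K_p = 177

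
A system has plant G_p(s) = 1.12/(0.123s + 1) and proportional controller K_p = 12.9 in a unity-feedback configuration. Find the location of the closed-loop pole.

Closed loop: T(s) = K_p·G_p/(1+K_p·G_p) = 14.45/(0.123s + 1 + 14.45), with pole at s = −(1 + 14.45)/0.123 = −125.6.

s = -125.6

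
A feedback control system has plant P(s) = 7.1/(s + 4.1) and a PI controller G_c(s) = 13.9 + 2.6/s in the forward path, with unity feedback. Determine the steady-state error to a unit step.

0

The open loop G_c(s)P(s) has a pole at the origin (type 1), so the static position error constant is infinite and e_ss = 1/(1+∞) = 0.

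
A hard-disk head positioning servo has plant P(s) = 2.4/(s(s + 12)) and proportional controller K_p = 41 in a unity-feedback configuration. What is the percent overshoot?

The closed-loop denominator s² + 12s + 98.4 gives ω_n = √98.4 = 9.92 and ζ = 12/(2ω_n) = 0.6049.
%OS = 100·exp(−πζ/√(1−ζ²)) = 100·exp(−π·0.6049/√0.6341) = 9.2%.

9.2%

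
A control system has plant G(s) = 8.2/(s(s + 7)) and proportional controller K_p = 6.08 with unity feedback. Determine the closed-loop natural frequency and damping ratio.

1 + K_p·G(s) = 0 gives s² + 7s + 49.86 = 0.
So ω_n² = 49.86 ⇒ ω_n = 7.061 rad/s, and ζ = 7/(2ω_n) = 0.496.

ω_n = 7.06 rad/s, ζ = 0.496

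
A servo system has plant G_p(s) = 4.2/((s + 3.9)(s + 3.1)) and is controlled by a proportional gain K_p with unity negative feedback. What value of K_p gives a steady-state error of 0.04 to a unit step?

K_p = 69.1

For a type-0 loop with proportional control, e_ss = 1/(1 + K_p·G_p(0)).
G_p(0) = 0.3474. Require 1/(1 + K_p·0.3474) = 0.04, so 1 + 0.3474·K_p = 25.
K_p = (25 − 1)/0.3474 = 69.1.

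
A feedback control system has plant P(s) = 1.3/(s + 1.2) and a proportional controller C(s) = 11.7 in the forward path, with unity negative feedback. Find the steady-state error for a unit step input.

The loop is type 0. Static position error constant K_pos = C(0)·P(0) = 11.7·1.083 = 12.68.
Steady-state error to a unit step: e_ss = 1/(1+K_pos) = 1/13.68 = 0.0731.

0.0731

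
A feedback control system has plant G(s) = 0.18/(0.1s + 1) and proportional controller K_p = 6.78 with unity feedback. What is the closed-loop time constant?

Closed loop: T(s) = K_p·G/(1+K_p·G) = 1.22/(0.1s + 1 + 1.22), with pole at s = −(1 + 1.22)/0.1 = −22.2.
Closed-loop time constant τ = 1/22.2 = 0.045 s.

τ = 0.045 s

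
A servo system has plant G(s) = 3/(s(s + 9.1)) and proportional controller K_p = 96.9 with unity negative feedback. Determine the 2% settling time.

From 1 + K_pG(s) = 0: s² + 9.1s + 290.7 = 0 ⇒ ω_n = 17.05, ζ = 0.2669.
2% settling time T_s ≈ 4/(ζω_n) = 4/4.55 = 0.879 s.

T_s ≈ 0.879 s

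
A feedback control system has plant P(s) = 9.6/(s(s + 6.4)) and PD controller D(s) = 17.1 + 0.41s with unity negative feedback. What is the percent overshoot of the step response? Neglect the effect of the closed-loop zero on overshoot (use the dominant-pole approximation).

25%

Forward path: (17.1 + 0.41s)·9.6/(s(s+6.4)). The closed-loop characteristic equation is s² + (6.4 + 9.6·0.41)s + 9.6·17.1 = 0.
That is s² + 10.34s + 164.2 = 0, so ω_n = 12.81 rad/s and ζ = 10.34/(2·12.81) = 0.4034.
%OS = 100·exp(−πζ/√(1−ζ²)) = 25%.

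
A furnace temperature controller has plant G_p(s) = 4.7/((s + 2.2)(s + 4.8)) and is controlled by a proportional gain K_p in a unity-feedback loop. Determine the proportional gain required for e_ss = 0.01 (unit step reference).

The loop is type 0, so e_ss(step) = 1/(1 + K_pos) with K_pos = K_p·G_p(0).
G_p(0) = 0.4451. Require 1/(1 + K_p·0.4451) = 0.01, so 1 + 0.4451·K_p = 100.
K_p = (100 − 1)/0.4451 = 222.

K_p = 222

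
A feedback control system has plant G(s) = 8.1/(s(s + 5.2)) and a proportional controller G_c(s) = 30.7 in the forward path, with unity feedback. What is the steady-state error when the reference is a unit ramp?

0.0209

The loop has one pole at the origin (type 1). Velocity error constant K_v = lim_{s→0} s·G_c(s)G(s) = 30.7·8.1/5.2 = 47.82.
Steady-state error to a unit ramp: e_ss = 1/K_v = 0.0209.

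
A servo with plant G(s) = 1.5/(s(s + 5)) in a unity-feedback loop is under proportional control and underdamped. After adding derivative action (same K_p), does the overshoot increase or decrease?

The derivative term adds K·K_d to the s-coefficient of the characteristic equation, raising 2ζω_n while ω_n is unchanged; ζ increases, so overshoot decreases.

decrease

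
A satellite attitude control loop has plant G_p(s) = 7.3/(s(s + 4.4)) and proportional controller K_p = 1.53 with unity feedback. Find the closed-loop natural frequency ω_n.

ω_n = 3.34 rad/s

1 + K_p·G_p(s) = 0 gives s² + 4.4s + 11.17 = 0.
So ω_n² = 11.17 ⇒ ω_n = 3.342 rad/s, and ζ = 4.4/(2ω_n) = 0.658.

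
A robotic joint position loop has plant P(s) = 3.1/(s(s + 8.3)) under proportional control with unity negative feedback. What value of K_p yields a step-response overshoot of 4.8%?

K_p = 11.5

From %OS = 100·exp(−πζ/√(1−ζ²)) = 4.8%, ζ = −ln(0.048)/√(π²+ln²(0.048)) = 0.695.
Characteristic equation s² + 8.3s + 3.1K_p = 0 gives ζ = 8.3/(2√(3.1K_p)).
Setting ζ = 0.695: √(3.1K_p) = 8.3/(2·0.695) = 5.971, so K_p = 35.66/3.1 = 11.5.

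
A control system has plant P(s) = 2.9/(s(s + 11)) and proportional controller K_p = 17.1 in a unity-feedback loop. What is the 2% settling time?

Closed-loop characteristic equation: s² + 11s + 49.59 = 0, so ω_n = 7.042 rad/s and ζ = 11/(2·7.042) = 0.781.
2% settling time T_s ≈ 4/(ζω_n) = 4/5.5 = 0.727 s.

T_s ≈ 0.727 s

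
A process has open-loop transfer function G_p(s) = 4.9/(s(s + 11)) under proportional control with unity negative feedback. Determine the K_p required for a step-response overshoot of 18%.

K_p = 26.9

From %OS = 100·exp(−πζ/√(1−ζ²)) = 18%, ζ = −ln(0.18)/√(π²+ln²(0.18)) = 0.4791.
Characteristic equation s² + 11s + 4.9K_p = 0 gives ζ = 11/(2√(4.9K_p)).
Setting ζ = 0.4791: √(4.9K_p) = 11/(2·0.4791) = 11.48, so K_p = 131.8/4.9 = 26.9.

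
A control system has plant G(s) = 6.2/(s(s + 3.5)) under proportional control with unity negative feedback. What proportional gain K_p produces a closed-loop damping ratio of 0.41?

Closed-loop characteristic equation: s² + 3.5s + K_p·6.2 = 0.
So ω_n = √(6.2K_p) and 2ζω_n = 3.5, giving ζ = 3.5/(2√(6.2K_p)).
Setting ζ = 0.41: √(6.2K_p) = 3.5/(2·0.41) = 4.268, so K_p = 18.22/6.2 = 2.94.

K_p = 2.94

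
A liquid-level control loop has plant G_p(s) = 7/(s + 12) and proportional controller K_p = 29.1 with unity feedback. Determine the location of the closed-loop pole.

s = -215.7

Closed-loop transfer function: T(s) = K_p·G_p(s)/(1 + K_p·G_p(s)) = 203.7/(s + 12 + 203.7) = 203.7/(s + 215.7).
The closed-loop pole is at s = −215.7.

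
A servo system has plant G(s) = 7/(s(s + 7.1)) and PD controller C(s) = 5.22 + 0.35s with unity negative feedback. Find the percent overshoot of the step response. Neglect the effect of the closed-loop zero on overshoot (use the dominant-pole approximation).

Forward path: (5.22 + 0.35s)·7/(s(s+7.1)). The closed-loop characteristic equation is s² + (7.1 + 7·0.35)s + 7·5.22 = 0.
That is s² + 9.55s + 36.54 = 0, so ω_n = 6.045 rad/s and ζ = 9.55/(2·6.045) = 0.7899.
%OS = 100·exp(−πζ/√(1−ζ²)) = 1.75%.

1.75%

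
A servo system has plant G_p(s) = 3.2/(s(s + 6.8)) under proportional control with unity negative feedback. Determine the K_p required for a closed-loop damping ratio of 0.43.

K_p = 19.5

Closed-loop characteristic equation: s² + 6.8s + K_p·3.2 = 0.
So ω_n = √(3.2K_p) and 2ζω_n = 6.8, giving ζ = 6.8/(2√(3.2K_p)).
Setting ζ = 0.43: √(3.2K_p) = 6.8/(2·0.43) = 7.907, so K_p = 62.52/3.2 = 19.5.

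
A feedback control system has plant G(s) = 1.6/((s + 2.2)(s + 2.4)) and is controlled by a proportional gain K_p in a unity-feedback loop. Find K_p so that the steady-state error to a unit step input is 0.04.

K_p = 79.2

The loop is type 0, so e_ss(step) = 1/(1 + K_pos) with K_pos = K_p·G(0).
G(0) = 0.303. Require 1/(1 + K_p·0.303) = 0.04, so 1 + 0.303·K_p = 25.
K_p = (25 − 1)/0.303 = 79.2.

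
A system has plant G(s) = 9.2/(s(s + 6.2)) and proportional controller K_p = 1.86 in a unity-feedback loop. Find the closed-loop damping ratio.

ζ = 0.749

1 + K_p·G(s) = 0 gives s² + 6.2s + 17.11 = 0.
Matching s² + 2ζω_n s + ω_n²: ω_n = √17.11 = 4.137 rad/s and 2ζω_n = 6.2, so ζ = 6.2/(2·4.137) = 0.749.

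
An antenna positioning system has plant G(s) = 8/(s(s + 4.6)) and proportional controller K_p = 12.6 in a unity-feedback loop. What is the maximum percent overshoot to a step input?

47.7%

The closed-loop denominator s² + 4.6s + 100.8 gives ω_n = √100.8 = 10.04 and ζ = 4.6/(2ω_n) = 0.2291.
%OS = 100·exp(−πζ/√(1−ζ²)) = 100·exp(−π·0.2291/√0.9475) = 47.7%.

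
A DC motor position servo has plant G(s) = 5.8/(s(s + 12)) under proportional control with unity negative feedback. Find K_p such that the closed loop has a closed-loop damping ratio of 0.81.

K_p = 9.46

Closed-loop characteristic equation: s² + 12s + K_p·5.8 = 0.
So ω_n = √(5.8K_p) and 2ζω_n = 12, giving ζ = 12/(2√(5.8K_p)).
Setting ζ = 0.81: √(5.8K_p) = 12/(2·0.81) = 7.407, so K_p = 54.87/5.8 = 9.46.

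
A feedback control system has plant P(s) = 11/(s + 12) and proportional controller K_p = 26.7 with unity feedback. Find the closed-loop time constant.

τ = 0.00327 s

Closed-loop transfer function: T(s) = K_p·P(s)/(1 + K_p·P(s)) = 293.7/(s + 12 + 293.7) = 293.7/(s + 305.7).
Time constant τ = 1/305.7 = 0.00327 s.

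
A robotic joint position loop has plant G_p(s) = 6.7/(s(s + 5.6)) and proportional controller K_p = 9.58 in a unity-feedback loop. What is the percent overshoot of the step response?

From 1 + K_pG_p(s) = 0: s² + 5.6s + 64.19 = 0 ⇒ ω_n = 8.012, ζ = 0.3495.
%OS = 100·exp(−πζ/√(1−ζ²)) = 100·exp(−π·0.3495/√0.8779) = 31%.

31%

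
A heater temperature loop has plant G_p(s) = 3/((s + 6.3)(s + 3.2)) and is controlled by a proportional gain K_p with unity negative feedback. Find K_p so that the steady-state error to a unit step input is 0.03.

Steady-state error for a unit step on this type-0 loop is 1/(1 + K_p·G_p(0)).
G_p(0) = 0.1488. Require 1/(1 + K_p·0.1488) = 0.03, so 1 + 0.1488·K_p = 33.33.
K_p = (33.33 − 1)/0.1488 = 217.

K_p = 217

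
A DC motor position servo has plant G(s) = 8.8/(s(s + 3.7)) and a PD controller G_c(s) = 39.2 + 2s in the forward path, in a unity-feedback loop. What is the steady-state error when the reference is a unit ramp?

0.0107

The loop has one pole at the origin (type 1). Velocity error constant K_v = lim_{s→0} s·G_c(s)G(s) = 39.2·8.8/3.7 = 93.23.
Steady-state error to a unit ramp: e_ss = 1/K_v = 0.0107.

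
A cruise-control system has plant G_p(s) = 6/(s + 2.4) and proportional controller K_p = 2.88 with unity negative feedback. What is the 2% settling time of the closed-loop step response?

Closed-loop transfer function: T(s) = K_p·G_p(s)/(1 + K_p·G_p(s)) = 17.28/(s + 2.4 + 17.28) = 17.28/(s + 19.68).
Time constant τ = 1/19.68 = 0.05081 s, so the 2% settling time is about 4τ = 0.203 s.

T_s ≈ 0.203 s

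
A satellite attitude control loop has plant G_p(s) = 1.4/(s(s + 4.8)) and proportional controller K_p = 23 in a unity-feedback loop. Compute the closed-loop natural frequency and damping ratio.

The closed-loop denominator is s(s+4.8) + 23·1.4 = s² + 4.8s + 32.2.
Matching s² + 2ζω_n s + ω_n²: ω_n = √32.2 = 5.675 rad/s and 2ζω_n = 4.8, so ζ = 4.8/(2·5.675) = 0.423.

ω_n = 5.67 rad/s, ζ = 0.423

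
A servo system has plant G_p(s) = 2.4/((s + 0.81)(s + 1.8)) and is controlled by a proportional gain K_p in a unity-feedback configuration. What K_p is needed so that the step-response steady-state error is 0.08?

K_p = 6.99

For a type-0 loop with proportional control, e_ss = 1/(1 + K_p·G_p(0)).
G_p(0) = 1.646. Require 1/(1 + K_p·1.646) = 0.08, so 1 + 1.646·K_p = 12.5.
K_p = (12.5 − 1)/1.646 = 6.99.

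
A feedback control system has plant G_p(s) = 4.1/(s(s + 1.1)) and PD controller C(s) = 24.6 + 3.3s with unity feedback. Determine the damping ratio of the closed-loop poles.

ζ = 0.728

Forward path: (24.6 + 3.3s)·4.1/(s(s+1.1)). The closed-loop characteristic equation is s² + (1.1 + 4.1·3.3)s + 4.1·24.6 = 0.
That is s² + 14.63s + 100.9 = 0, so ω_n = 10.04 rad/s and ζ = 14.63/(2·10.04) = 0.7284.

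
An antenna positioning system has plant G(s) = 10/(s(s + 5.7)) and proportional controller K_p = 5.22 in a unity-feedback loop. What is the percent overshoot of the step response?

26%

From 1 + K_pG(s) = 0: s² + 5.7s + 52.2 = 0 ⇒ ω_n = 7.225, ζ = 0.3945.
%OS = 100·exp(−πζ/√(1−ζ²)) = 100·exp(−π·0.3945/√0.8444) = 26%.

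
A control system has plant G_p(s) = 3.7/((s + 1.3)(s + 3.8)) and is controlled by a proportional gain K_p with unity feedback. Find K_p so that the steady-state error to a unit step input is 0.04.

K_p = 32

For a type-0 loop with proportional control, e_ss = 1/(1 + K_p·G_p(0)).
G_p(0) = 0.749. Require 1/(1 + K_p·0.749) = 0.04, so 1 + 0.749·K_p = 25.
K_p = (25 − 1)/0.749 = 32.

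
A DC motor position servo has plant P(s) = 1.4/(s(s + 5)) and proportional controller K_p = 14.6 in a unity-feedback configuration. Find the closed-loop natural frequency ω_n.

1 + K_p·P(s) = 0 gives s² + 5s + 20.44 = 0.
Matching s² + 2ζω_n s + ω_n²: ω_n = √20.44 = 4.521 rad/s and 2ζω_n = 5, so ζ = 5/(2·4.521) = 0.553.

ω_n = 4.52 rad/s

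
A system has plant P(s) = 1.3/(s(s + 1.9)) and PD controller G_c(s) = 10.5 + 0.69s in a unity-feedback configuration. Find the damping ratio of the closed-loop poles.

Forward path: (10.5 + 0.69s)·1.3/(s(s+1.9)). The closed-loop characteristic equation is s² + (1.9 + 1.3·0.69)s + 1.3·10.5 = 0.
That is s² + 2.797s + 13.65 = 0, so ω_n = 3.695 rad/s and ζ = 2.797/(2·3.695) = 0.3785.

ζ = 0.379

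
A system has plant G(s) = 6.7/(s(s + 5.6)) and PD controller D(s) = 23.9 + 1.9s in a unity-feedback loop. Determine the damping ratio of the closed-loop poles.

Forward path: (23.9 + 1.9s)·6.7/(s(s+5.6)). The closed-loop characteristic equation is s² + (5.6 + 6.7·1.9)s + 6.7·23.9 = 0.
That is s² + 18.33s + 160.1 = 0, so ω_n = 12.65 rad/s and ζ = 18.33/(2·12.65) = 0.7243.

ζ = 0.724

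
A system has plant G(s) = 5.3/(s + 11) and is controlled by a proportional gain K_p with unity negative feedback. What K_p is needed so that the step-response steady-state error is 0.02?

Steady-state error for a unit step on this type-0 loop is 1/(1 + K_p·G(0)).
G(0) = 0.4818. Require 1/(1 + K_p·0.4818) = 0.02, so 1 + 0.4818·K_p = 50.
K_p = (50 − 1)/0.4818 = 102.

K_p = 102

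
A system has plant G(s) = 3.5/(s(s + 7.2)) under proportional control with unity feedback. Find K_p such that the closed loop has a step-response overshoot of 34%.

K_p = 35.1

From %OS = 100·exp(−πζ/√(1−ζ²)) = 34%, ζ = −ln(0.34)/√(π²+ln²(0.34)) = 0.3248.
Characteristic equation s² + 7.2s + 3.5K_p = 0 gives ζ = 7.2/(2√(3.5K_p)).
Setting ζ = 0.3248: √(3.5K_p) = 7.2/(2·0.3248) = 11.08, so K_p = 122.9/3.5 = 35.1.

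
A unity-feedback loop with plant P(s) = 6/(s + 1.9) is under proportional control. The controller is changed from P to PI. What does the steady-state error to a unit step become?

The integrator makes K_pos = lim_{s→0} C(s)G(s) infinite, so e_ss = 1/(1+K_pos) = 0.

0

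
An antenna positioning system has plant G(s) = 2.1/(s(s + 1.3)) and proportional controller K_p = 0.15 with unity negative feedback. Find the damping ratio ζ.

With unity feedback the closed-loop characteristic equation is s² + 1.3s + 0.15·2.1 = s² + 1.3s + 0.315 = 0.
Matching s² + 2ζω_n s + ω_n²: ω_n = √0.315 = 0.5612 rad/s and 2ζω_n = 1.3, so ζ = 1.3/(2·0.5612) = 1.16.

ζ = 1.16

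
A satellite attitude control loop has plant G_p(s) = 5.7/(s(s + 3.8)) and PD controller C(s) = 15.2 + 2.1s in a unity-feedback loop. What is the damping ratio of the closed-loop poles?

Forward path: (15.2 + 2.1s)·5.7/(s(s+3.8)). The closed-loop characteristic equation is s² + (3.8 + 5.7·2.1)s + 5.7·15.2 = 0.
That is s² + 15.77s + 86.64 = 0, so ω_n = 9.308 rad/s and ζ = 15.77/(2·9.308) = 0.8471.

ζ = 0.847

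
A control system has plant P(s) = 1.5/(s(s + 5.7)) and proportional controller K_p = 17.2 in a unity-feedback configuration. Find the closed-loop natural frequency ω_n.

With unity feedback the closed-loop characteristic equation is s² + 5.7s + 17.2·1.5 = s² + 5.7s + 25.8 = 0.
Matching s² + 2ζω_n s + ω_n²: ω_n = √25.8 = 5.079 rad/s and 2ζω_n = 5.7, so ζ = 5.7/(2·5.079) = 0.561.

ω_n = 5.08 rad/s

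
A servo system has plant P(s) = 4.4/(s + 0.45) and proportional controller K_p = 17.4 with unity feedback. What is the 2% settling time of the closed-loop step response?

T_s ≈ 0.0519 s

Closed-loop transfer function: T(s) = K_p·P(s)/(1 + K_p·P(s)) = 76.56/(s + 0.45 + 76.56) = 76.56/(s + 77.01).
Time constant τ = 1/77.01 = 0.01299 s, so the 2% settling time is about 4τ = 0.0519 s.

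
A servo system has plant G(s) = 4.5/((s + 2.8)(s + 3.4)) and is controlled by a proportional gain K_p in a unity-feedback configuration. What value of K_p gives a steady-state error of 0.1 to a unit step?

For a type-0 loop with proportional control, e_ss = 1/(1 + K_p·G(0)).
G(0) = 0.4727. Require 1/(1 + K_p·0.4727) = 0.1, so 1 + 0.4727·K_p = 10.
K_p = (10 − 1)/0.4727 = 19.

K_p = 19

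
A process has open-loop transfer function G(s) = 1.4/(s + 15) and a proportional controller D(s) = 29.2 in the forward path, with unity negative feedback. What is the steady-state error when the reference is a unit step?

0.268

The loop is type 0. Static position error constant K_pos = D(0)·G(0) = 29.2·0.09333 = 2.725.
Steady-state error to a unit step: e_ss = 1/(1+K_pos) = 1/3.725 = 0.268.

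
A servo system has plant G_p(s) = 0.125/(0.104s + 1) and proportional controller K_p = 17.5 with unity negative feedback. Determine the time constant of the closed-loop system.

τ = 0.0326 s

Closed loop: T(s) = K_p·G_p/(1+K_p·G_p) = 2.188/(0.104s + 1 + 2.188), with pole at s = −(1 + 2.188)/0.104 = −30.65.
Closed-loop time constant τ = 1/30.65 = 0.0326 s.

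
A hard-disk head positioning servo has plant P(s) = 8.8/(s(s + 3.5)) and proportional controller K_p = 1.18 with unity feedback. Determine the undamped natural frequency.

ω_n = 3.22 rad/s

1 + K_p·P(s) = 0 gives s² + 3.5s + 10.38 = 0.
Matching s² + 2ζω_n s + ω_n²: ω_n = √10.38 = 3.222 rad/s and 2ζω_n = 3.5, so ζ = 3.5/(2·3.222) = 0.543.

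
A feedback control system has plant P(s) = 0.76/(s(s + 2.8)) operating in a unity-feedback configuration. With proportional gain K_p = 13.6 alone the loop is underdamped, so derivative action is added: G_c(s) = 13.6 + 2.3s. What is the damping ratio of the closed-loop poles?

ζ = 0.707

Forward path: (13.6 + 2.3s)·0.76/(s(s+2.8)). The closed-loop characteristic equation is s² + (2.8 + 0.76·2.3)s + 0.76·13.6 = 0.
That is s² + 4.548s + 10.34 = 0, so ω_n = 3.215 rad/s and ζ = 4.548/(2·3.215) = 0.7073.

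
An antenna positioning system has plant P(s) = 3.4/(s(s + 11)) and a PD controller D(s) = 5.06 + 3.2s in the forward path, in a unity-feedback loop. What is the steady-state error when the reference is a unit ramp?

0.639

The loop has one pole at the origin (type 1). Velocity error constant K_v = lim_{s→0} s·D(s)P(s) = 5.06·3.4/11 = 1.564.
Steady-state error to a unit ramp: e_ss = 1/K_v = 0.639.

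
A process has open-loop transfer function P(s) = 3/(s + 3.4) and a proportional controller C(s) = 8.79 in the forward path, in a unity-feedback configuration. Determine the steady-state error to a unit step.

The loop is type 0. Static position error constant K_pos = C(0)·P(0) = 8.79·0.8824 = 7.756.
Steady-state error to a unit step: e_ss = 1/(1+K_pos) = 1/8.756 = 0.114.

0.114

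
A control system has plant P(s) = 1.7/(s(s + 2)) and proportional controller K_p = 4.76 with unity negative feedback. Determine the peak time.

T_p = 1.18 s

From 1 + K_pP(s) = 0: s² + 2s + 8.092 = 0 ⇒ ω_n = 2.845, ζ = 0.3515.
Damped frequency ω_d = ω_n√(1−ζ²) = 2.663 rad/s, so peak time T_p = π/ω_d = 1.18 s.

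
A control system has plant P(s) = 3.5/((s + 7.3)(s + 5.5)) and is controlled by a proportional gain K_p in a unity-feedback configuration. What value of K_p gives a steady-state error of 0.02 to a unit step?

K_p = 562

For a type-0 loop with proportional control, e_ss = 1/(1 + K_p·P(0)).
P(0) = 0.08717. Require 1/(1 + K_p·0.08717) = 0.02, so 1 + 0.08717·K_p = 50.
K_p = (50 − 1)/0.08717 = 562.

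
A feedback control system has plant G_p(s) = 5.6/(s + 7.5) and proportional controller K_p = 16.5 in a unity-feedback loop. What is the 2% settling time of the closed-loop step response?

T_s ≈ 0.04 s

Closed-loop transfer function: T(s) = K_p·G_p(s)/(1 + K_p·G_p(s)) = 92.4/(s + 7.5 + 92.4) = 92.4/(s + 99.9).
Time constant τ = 1/99.9 = 0.01001 s, so the 2% settling time is about 4τ = 0.04 s.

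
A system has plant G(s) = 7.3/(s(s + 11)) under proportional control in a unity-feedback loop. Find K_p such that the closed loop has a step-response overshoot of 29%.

From %OS = 100·exp(−πζ/√(1−ζ²)) = 29%, ζ = −ln(0.29)/√(π²+ln²(0.29)) = 0.3666.
Characteristic equation s² + 11s + 7.3K_p = 0 gives ζ = 11/(2√(7.3K_p)).
Setting ζ = 0.3666: √(7.3K_p) = 11/(2·0.3666) = 15, so K_p = 225.1/7.3 = 30.8.

K_p = 30.8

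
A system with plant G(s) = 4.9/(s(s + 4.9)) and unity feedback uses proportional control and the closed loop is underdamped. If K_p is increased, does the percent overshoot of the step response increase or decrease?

ζ = 4.9/(2√(4.9K_p)) decreases as K_p grows; lower damping means more overshoot.

increase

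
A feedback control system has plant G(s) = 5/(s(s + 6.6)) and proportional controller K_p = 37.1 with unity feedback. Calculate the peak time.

Closed-loop characteristic equation: s² + 6.6s + 185.5 = 0, so ω_n = 13.62 rad/s and ζ = 6.6/(2·13.62) = 0.2423.
Damped frequency ω_d = ω_n√(1−ζ²) = 13.21 rad/s, so peak time T_p = π/ω_d = 0.238 s.

T_p = 0.238 s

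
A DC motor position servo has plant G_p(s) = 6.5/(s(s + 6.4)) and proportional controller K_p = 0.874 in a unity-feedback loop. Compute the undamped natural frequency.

The closed-loop denominator is s(s+6.4) + 0.874·6.5 = s² + 6.4s + 5.681.
Matching s² + 2ζω_n s + ω_n²: ω_n = √5.681 = 2.383 rad/s and 2ζω_n = 6.4, so ζ = 6.4/(2·2.383) = 1.34.

ω_n = 2.38 rad/s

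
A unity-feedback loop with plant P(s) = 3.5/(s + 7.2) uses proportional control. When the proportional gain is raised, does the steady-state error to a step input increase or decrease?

decrease

The position error constant K_pos = K_p·P(0) grows with K_p, and e_ss = 1/(1+K_pos) falls.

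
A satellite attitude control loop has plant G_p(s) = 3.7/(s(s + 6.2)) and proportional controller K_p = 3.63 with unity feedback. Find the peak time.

Closed-loop characteristic equation: s² + 6.2s + 13.43 = 0, so ω_n = 3.665 rad/s and ζ = 6.2/(2·3.665) = 0.8459.
Damped frequency ω_d = ω_n√(1−ζ²) = 1.955 rad/s, so peak time T_p = π/ω_d = 1.61 s.

T_p = 1.61 s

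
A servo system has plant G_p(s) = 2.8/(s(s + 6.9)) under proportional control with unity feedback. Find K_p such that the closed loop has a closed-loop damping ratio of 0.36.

K_p = 32.8

Closed-loop characteristic equation: s² + 6.9s + K_p·2.8 = 0.
So ω_n = √(2.8K_p) and 2ζω_n = 6.9, giving ζ = 6.9/(2√(2.8K_p)).
Setting ζ = 0.36: √(2.8K_p) = 6.9/(2·0.36) = 9.583, so K_p = 91.84/2.8 = 32.8.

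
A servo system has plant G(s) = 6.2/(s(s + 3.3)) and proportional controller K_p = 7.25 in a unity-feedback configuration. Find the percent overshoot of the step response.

45%

The closed-loop denominator s² + 3.3s + 44.95 gives ω_n = √44.95 = 6.704 and ζ = 3.3/(2ω_n) = 0.2461.
%OS = 100·exp(−πζ/√(1−ζ²)) = 100·exp(−π·0.2461/√0.9394) = 45%.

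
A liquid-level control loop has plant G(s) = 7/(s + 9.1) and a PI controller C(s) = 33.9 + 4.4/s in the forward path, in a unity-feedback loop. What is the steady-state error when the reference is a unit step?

0

The open loop C(s)G(s) has a pole at the origin (type 1), so the static position error constant is infinite and e_ss = 1/(1+∞) = 0.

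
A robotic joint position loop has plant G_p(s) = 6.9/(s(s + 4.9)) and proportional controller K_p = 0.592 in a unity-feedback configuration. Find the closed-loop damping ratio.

The closed-loop denominator is s(s+4.9) + 0.592·6.9 = s² + 4.9s + 4.085.
Matching s² + 2ζω_n s + ω_n²: ω_n = √4.085 = 2.021 rad/s and 2ζω_n = 4.9, so ζ = 4.9/(2·2.021) = 1.21.

ζ = 1.21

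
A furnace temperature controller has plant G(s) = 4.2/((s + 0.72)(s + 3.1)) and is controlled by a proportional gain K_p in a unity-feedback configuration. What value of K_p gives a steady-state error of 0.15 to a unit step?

K_p = 3.01

For a type-0 loop with proportional control, e_ss = 1/(1 + K_p·G(0)).
G(0) = 1.882. Require 1/(1 + K_p·1.882) = 0.15, so 1 + 1.882·K_p = 6.667.
K_p = (6.667 − 1)/1.882 = 3.01.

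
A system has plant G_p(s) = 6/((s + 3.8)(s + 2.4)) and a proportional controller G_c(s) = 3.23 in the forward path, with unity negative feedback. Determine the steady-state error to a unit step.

0.32

The loop is type 0. Static position error constant K_pos = G_c(0)·G_p(0) = 3.23·0.6579 = 2.125.
Steady-state error to a unit step: e_ss = 1/(1+K_pos) = 1/3.125 = 0.32.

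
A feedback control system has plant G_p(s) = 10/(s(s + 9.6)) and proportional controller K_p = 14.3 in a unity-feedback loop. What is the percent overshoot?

The closed-loop denominator s² + 9.6s + 143 gives ω_n = √143 = 11.96 and ζ = 9.6/(2ω_n) = 0.4014.
%OS = 100·exp(−πζ/√(1−ζ²)) = 100·exp(−π·0.4014/√0.8389) = 25.2%.

25.2%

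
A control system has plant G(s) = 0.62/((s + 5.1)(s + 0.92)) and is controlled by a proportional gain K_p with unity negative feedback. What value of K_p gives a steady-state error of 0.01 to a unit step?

Steady-state error for a unit step on this type-0 loop is 1/(1 + K_p·G(0)).
G(0) = 0.1321. Require 1/(1 + K_p·0.1321) = 0.01, so 1 + 0.1321·K_p = 100.
K_p = (100 − 1)/0.1321 = 749.

K_p = 749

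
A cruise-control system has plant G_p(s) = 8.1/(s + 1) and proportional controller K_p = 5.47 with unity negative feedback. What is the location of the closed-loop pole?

s = -45.31

Closed-loop transfer function: T(s) = K_p·G_p(s)/(1 + K_p·G_p(s)) = 44.31/(s + 1 + 44.31) = 44.31/(s + 45.31).
The closed-loop pole is at s = −45.31.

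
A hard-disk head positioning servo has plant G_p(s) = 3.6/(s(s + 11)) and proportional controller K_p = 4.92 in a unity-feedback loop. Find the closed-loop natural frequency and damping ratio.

ω_n = 4.21 rad/s, ζ = 1.31

With unity feedback the closed-loop characteristic equation is s² + 11s + 4.92·3.6 = s² + 11s + 17.71 = 0.
So ω_n² = 17.71 ⇒ ω_n = 4.209 rad/s, and ζ = 11/(2ω_n) = 1.31.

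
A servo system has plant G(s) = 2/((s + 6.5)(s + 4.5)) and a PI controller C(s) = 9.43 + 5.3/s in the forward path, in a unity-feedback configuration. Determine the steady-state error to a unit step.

0

The open loop C(s)G(s) has a pole at the origin (type 1), so the static position error constant is infinite and e_ss = 1/(1+∞) = 0.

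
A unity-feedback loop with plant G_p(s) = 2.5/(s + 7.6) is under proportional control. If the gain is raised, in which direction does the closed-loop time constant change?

The closed-loop bandwidth 7.6+K_p·2.5 grows with K_p, so τ shrinks.

decrease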